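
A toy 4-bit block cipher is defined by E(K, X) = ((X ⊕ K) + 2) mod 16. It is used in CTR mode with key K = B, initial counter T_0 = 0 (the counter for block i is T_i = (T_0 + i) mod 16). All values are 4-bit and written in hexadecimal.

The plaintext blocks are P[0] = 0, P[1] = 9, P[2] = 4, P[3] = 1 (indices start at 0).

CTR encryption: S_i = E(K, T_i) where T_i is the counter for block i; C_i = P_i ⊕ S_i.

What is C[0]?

C[0] = D

C[0]: T = 0, S = E(K, T) = D; 0 ⊕ D = D.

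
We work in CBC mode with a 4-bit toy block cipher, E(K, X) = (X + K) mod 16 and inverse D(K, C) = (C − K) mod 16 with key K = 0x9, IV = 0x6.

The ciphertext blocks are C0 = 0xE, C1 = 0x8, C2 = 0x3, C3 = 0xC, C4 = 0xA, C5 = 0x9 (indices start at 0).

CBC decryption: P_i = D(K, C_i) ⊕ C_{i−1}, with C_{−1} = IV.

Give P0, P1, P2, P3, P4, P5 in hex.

P0: D(K, 0xE) = 0x5; 0x5 ⊕ 0x6 = 0x3.
P1: D(K, 0x8) = 0xF; 0xF ⊕ 0xE = 0x1.
P2: D(K, 0x3) = 0xA; 0xA ⊕ 0x8 = 0x2.
P3: D(K, 0xC) = 0x3; 0x3 ⊕ 0x3 = 0x0.
P4: D(K, 0xA) = 0x1; 0x1 ⊕ 0xC = 0xD.
P5: D(K, 0x9) = 0x0; 0x0 ⊕ 0xA = 0xA.

P0 = 0x3, P1 = 0x1, P2 = 0x2, P3 = 0x0, P4 = 0xD, P5 = 0xA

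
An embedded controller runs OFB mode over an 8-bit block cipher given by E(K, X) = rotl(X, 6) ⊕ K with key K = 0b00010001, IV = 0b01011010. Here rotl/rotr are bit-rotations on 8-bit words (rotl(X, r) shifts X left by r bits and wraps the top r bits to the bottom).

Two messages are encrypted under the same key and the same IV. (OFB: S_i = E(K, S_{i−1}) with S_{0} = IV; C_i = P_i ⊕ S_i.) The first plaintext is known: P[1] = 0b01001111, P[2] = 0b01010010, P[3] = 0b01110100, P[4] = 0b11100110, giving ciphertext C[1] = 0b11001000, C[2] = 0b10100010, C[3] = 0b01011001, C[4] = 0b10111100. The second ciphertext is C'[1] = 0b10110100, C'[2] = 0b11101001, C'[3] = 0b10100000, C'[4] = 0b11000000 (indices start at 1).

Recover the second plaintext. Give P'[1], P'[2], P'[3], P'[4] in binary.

P'[1] = 0b00110011, P'[2] = 0b00011001, P'[3] = 0b10001101, P'[4] = 0b10011010

In OFB with a reused IV, both messages share the same keystream S_i, so C_i ⊕ C'_i = P_i ⊕ P'_i and thus P'_i = P_i ⊕ C_i ⊕ C'_i.
P'[1]: 0b01001111 ⊕ 0b11001000 ⊕ 0b10110100 = 0b00110011.
P'[2]: 0b01010010 ⊕ 0b10100010 ⊕ 0b11101001 = 0b00011001.
P'[3]: 0b01110100 ⊕ 0b01011001 ⊕ 0b10100000 = 0b10001101.
P'[4]: 0b11100110 ⊕ 0b10111100 ⊕ 0b11000000 = 0b10011010.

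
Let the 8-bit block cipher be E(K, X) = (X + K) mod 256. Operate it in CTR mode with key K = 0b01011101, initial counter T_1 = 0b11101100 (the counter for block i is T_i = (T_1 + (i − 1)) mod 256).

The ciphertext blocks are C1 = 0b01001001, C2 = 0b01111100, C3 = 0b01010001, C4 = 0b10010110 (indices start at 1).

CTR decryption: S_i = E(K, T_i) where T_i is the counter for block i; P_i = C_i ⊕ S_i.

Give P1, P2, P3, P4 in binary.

P1 = 0b00000000, P2 = 0b00110110, P3 = 0b00011010, P4 = 0b11011010

P1: T = 0b11101100, S = E(K, T) = 0b01001001; 0b01001001 ⊕ 0b01001001 = 0b00000000.
P2: T = 0b11101101, S = E(K, T) = 0b01001010; 0b01111100 ⊕ 0b01001010 = 0b00110110.
P3: T = 0b11101110, S = E(K, T) = 0b01001011; 0b01010001 ⊕ 0b01001011 = 0b00011010.
P4: T = 0b11101111, S = E(K, T) = 0b01001100; 0b10010110 ⊕ 0b01001100 = 0b11011010.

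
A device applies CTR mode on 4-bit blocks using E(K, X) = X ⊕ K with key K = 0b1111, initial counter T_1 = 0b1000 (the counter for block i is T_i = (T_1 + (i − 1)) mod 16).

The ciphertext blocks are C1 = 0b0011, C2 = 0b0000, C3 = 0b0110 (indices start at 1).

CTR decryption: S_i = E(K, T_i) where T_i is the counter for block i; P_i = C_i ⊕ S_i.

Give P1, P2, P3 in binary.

P1 = 0b0100, P2 = 0b0110, P3 = 0b0011

P1: T = 0b1000, S = E(K, T) = 0b0111; 0b0011 ⊕ 0b0111 = 0b0100.
P2: T = 0b1001, S = E(K, T) = 0b0110; 0b0000 ⊕ 0b0110 = 0b0110.
P3: T = 0b1010, S = E(K, T) = 0b0101; 0b0110 ⊕ 0b0101 = 0b0011.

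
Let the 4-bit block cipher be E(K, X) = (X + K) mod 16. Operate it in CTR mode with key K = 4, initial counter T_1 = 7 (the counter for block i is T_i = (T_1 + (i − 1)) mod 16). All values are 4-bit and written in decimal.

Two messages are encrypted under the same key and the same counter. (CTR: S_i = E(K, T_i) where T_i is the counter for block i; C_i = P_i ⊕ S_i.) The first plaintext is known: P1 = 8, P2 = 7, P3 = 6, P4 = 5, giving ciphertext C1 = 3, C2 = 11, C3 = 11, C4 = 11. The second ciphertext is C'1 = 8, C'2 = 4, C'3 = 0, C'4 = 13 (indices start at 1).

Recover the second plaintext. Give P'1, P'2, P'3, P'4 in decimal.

P'1 = 3, P'2 = 8, P'3 = 13, P'4 = 3

In CTR with a reused counter, both messages share the same keystream S_i, so C_i ⊕ C'_i = P_i ⊕ P'_i and thus P'_i = P_i ⊕ C_i ⊕ C'_i.
P'1: 8 ⊕ 3 ⊕ 8 = 3.
P'2: 7 ⊕ 11 ⊕ 4 = 8.
P'3: 6 ⊕ 11 ⊕ 0 = 13.
P'4: 5 ⊕ 11 ⊕ 13 = 3.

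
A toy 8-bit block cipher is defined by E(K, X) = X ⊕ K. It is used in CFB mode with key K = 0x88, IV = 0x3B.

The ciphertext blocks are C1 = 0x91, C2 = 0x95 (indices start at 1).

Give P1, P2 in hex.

CFB decryption: P_i = C_i ⊕ E(K, C_{i−1}), with C_{0} = IV.
P1: E(K, 0x3B) = 0xB3; 0x91 ⊕ 0xB3 = 0x22.
P2: E(K, 0x91) = 0x19; 0x95 ⊕ 0x19 = 0x8C.

P1 = 0x22, P2 = 0x8C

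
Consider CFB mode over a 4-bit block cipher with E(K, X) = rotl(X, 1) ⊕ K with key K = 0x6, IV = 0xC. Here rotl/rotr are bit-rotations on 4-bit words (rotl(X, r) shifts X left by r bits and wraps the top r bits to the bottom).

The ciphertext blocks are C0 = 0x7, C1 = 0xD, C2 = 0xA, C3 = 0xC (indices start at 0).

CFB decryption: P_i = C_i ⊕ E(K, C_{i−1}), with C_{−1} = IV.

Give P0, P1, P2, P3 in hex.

P0 = 0x8, P1 = 0x5, P2 = 0x7, P3 = 0xF

P0: E(K, 0xC) = 0xF; 0x7 ⊕ 0xF = 0x8.
P1: E(K, 0x7) = 0x8; 0xD ⊕ 0x8 = 0x5.
P2: E(K, 0xD) = 0xD; 0xA ⊕ 0xD = 0x7.
P3: E(K, 0xA) = 0x3; 0xC ⊕ 0x3 = 0xF.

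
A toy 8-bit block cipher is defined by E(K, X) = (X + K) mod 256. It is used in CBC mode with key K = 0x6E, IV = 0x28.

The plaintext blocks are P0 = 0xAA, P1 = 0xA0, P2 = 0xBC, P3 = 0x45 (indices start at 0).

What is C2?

CBC encryption: C_i = E(K, P_i ⊕ C_{i−1}), with C_{−1} = IV.
C0: P0 ⊕ 0x28 = 0x82; E(K, 0x82) = 0xF0.
C1: P1 ⊕ 0xF0 = 0x50; E(K, 0x50) = 0xBE.
C2: P2 ⊕ 0xBE = 0x02; E(K, 0x02) = 0x70.

C2 = 0x70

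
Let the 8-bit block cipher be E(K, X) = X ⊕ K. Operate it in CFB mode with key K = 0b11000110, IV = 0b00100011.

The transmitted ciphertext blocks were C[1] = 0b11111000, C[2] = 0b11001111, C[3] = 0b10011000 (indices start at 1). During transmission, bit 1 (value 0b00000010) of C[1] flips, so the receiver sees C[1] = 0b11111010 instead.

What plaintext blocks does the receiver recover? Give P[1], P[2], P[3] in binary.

CFB decryption: P_i = C_i ⊕ E(K, C_{i−1}), with C_{0} = IV.
Only C[1] changed, to 0b11111010. In CFB, a change in C_i flips the same bit in P_i and garbles P_{i+1}. Decrypting the received ciphertext:
P[1]: E(K, 0b00100011) = 0b11100101; 0b11111010 ⊕ 0b11100101 = 0b00011111.
P[2]: E(K, 0b11111010) = 0b00111100; 0b11001111 ⊕ 0b00111100 = 0b11110011.
P[3]: E(K, 0b11001111) = 0b00001001; 0b10011000 ⊕ 0b00001001 = 0b10010001.
Blocks that differ from the original plaintext: P[1], P[2].

P[1] = 0b00011111, P[2] = 0b11110011, P[3] = 0b10010001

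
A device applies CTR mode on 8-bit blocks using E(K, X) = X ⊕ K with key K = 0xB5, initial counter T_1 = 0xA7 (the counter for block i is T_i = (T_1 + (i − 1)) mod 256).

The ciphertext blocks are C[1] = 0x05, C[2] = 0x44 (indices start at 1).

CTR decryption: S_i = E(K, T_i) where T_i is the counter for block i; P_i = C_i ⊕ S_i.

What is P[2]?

P[2]: T = 0xA8, S = E(K, T) = 0x1D; 0x44 ⊕ 0x1D = 0x59.

P[2] = 0x59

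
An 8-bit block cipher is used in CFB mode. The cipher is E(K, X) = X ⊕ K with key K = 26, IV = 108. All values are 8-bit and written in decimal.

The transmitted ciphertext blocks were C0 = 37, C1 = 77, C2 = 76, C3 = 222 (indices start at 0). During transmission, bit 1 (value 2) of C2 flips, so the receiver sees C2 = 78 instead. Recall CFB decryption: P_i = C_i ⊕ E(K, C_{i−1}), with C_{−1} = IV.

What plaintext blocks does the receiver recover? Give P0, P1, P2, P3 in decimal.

Only C2 changed, to 78. In CFB, a change in C_i flips the same bit in P_i and garbles P_{i+1}. Decrypting the received ciphertext:
P0: E(K, 108) = 118; 37 ⊕ 118 = 83.
P1: E(K, 37) = 63; 77 ⊕ 63 = 114.
P2: E(K, 77) = 87; 78 ⊕ 87 = 25.
P3: E(K, 78) = 84; 222 ⊕ 84 = 138.
Blocks that differ from the original plaintext: P2, P3.

P0 = 83, P1 = 114, P2 = 25, P3 = 138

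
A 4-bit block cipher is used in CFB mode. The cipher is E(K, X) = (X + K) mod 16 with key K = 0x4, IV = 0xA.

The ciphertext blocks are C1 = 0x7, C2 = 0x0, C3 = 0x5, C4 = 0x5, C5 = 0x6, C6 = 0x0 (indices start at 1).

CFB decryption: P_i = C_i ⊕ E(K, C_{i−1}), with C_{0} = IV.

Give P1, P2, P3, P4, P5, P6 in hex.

P1 = 0x9, P2 = 0xB, P3 = 0x1, P4 = 0xC, P5 = 0xF, P6 = 0xA

P1: E(K, 0xA) = 0xE; 0x7 ⊕ 0xE = 0x9.
P2: E(K, 0x7) = 0xB; 0x0 ⊕ 0xB = 0xB.
P3: E(K, 0x0) = 0x4; 0x5 ⊕ 0x4 = 0x1.
P4: E(K, 0x5) = 0x9; 0x5 ⊕ 0x9 = 0xC.
P5: E(K, 0x5) = 0x9; 0x6 ⊕ 0x9 = 0xF.
P6: E(K, 0x6) = 0xA; 0x0 ⊕ 0xA = 0xA.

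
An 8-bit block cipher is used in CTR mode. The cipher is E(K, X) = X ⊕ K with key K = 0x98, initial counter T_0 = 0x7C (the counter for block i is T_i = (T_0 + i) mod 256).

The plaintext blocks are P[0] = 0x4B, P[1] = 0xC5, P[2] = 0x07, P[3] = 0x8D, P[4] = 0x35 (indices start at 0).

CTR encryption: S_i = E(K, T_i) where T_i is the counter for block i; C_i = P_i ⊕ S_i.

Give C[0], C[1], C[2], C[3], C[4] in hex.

C[0]: T = 0x7C, S = E(K, T) = 0xE4; 0x4B ⊕ 0xE4 = 0xAF.
C[1]: T = 0x7D, S = E(K, T) = 0xE5; 0xC5 ⊕ 0xE5 = 0x20.
C[2]: T = 0x7E, S = E(K, T) = 0xE6; 0x07 ⊕ 0xE6 = 0xE1.
C[3]: T = 0x7F, S = E(K, T) = 0xE7; 0x8D ⊕ 0xE7 = 0x6A.
C[4]: T = 0x80, S = E(K, T) = 0x18; 0x35 ⊕ 0x18 = 0x2D.

C[0] = 0xAF, C[1] = 0x20, C[2] = 0xE1, C[3] = 0x6A, C[4] = 0x2D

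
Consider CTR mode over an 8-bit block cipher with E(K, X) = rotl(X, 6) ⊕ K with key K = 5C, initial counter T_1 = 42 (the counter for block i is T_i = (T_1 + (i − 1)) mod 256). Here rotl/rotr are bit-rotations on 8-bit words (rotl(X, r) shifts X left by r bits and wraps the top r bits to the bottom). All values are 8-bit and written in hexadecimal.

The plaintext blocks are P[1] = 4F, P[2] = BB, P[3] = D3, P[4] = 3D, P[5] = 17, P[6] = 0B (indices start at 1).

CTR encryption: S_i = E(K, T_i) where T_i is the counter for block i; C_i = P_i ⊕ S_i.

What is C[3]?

C[1]: T = 42, S = E(K, T) = CC; 4F ⊕ CC = 83.
C[2]: T = 43, S = E(K, T) = 8C; BB ⊕ 8C = 37.
C[3]: T = 44, S = E(K, T) = 4D; D3 ⊕ 4D = 9E.

C[3] = 9E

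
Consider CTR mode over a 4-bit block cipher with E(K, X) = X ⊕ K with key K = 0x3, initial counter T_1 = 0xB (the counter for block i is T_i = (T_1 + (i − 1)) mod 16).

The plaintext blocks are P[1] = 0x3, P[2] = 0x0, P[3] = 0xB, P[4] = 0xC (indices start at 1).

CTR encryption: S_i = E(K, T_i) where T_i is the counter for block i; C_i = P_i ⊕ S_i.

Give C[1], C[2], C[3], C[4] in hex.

C[1] = 0xB, C[2] = 0xF, C[3] = 0x5, C[4] = 0x1

C[1]: T = 0xB, S = E(K, T) = 0x8; 0x3 ⊕ 0x8 = 0xB.
C[2]: T = 0xC, S = E(K, T) = 0xF; 0x0 ⊕ 0xF = 0xF.
C[3]: T = 0xD, S = E(K, T) = 0xE; 0xB ⊕ 0xE = 0x5.
C[4]: T = 0xE, S = E(K, T) = 0xD; 0xC ⊕ 0xD = 0x1.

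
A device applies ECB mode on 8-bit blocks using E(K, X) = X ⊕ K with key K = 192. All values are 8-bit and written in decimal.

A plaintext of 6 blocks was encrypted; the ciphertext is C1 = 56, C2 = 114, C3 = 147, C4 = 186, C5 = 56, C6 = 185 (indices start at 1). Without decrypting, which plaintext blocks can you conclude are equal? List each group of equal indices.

P1 = P5

ECB encrypts each block independently with the same key, so equal ciphertext blocks imply equal plaintext blocks.
C1 = C5 = 56, so P1 = P5.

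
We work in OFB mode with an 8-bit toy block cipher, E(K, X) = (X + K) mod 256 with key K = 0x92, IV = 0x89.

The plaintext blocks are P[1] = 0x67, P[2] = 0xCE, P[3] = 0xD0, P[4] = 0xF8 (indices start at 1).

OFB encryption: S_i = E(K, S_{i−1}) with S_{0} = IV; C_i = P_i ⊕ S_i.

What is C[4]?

C[1]: S = E(K, 0x89) = 0x1B; 0x67 ⊕ 0x1B = 0x7C.
C[2]: S = E(K, 0x1B) = 0xAD; 0xCE ⊕ 0xAD = 0x63.
C[3]: S = E(K, 0xAD) = 0x3F; 0xD0 ⊕ 0x3F = 0xEF.
C[4]: S = E(K, 0x3F) = 0xD1; 0xF8 ⊕ 0xD1 = 0x29.

C[4] = 0x29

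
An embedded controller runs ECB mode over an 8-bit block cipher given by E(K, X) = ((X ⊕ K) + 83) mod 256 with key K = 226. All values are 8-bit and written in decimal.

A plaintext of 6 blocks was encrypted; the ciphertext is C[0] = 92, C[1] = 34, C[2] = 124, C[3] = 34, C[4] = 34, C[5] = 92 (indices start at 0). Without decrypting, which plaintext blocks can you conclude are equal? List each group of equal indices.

ECB encrypts each block independently with the same key, so equal ciphertext blocks imply equal plaintext blocks.
C[0] = C[5] = 92, so P[0] = P[5].
C[1] = C[3] = C[4] = 34, so P[1] = P[3] = P[4].

P[0] = P[5]; P[1] = P[3] = P[4]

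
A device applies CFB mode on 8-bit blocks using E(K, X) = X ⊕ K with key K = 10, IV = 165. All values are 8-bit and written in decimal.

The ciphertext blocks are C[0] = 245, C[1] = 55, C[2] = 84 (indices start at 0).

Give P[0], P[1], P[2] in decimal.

P[0] = 90, P[1] = 200, P[2] = 105

CFB decryption: P_i = C_i ⊕ E(K, C_{i−1}), with C_{−1} = IV.
P[0]: E(K, 165) = 175; 245 ⊕ 175 = 90.
P[1]: E(K, 245) = 255; 55 ⊕ 255 = 200.
P[2]: E(K, 55) = 61; 84 ⊕ 61 = 105.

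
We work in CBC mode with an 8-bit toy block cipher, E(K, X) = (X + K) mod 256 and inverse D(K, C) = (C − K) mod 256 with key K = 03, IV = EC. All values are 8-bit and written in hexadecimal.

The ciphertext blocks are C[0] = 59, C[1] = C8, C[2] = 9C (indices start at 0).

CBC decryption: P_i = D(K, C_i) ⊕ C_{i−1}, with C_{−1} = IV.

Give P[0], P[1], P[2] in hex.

P[0]: D(K, 59) = 56; 56 ⊕ EC = BA.
P[1]: D(K, C8) = C5; C5 ⊕ 59 = 9C.
P[2]: D(K, 9C) = 99; 99 ⊕ C8 = 51.

P[0] = BA, P[1] = 9C, P[2] = 51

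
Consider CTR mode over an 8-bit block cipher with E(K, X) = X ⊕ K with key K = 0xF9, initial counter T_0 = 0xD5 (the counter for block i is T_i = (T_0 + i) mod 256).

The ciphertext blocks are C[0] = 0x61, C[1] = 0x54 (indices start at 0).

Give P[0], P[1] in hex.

CTR decryption: S_i = E(K, T_i) where T_i is the counter for block i; P_i = C_i ⊕ S_i.
P[0]: T = 0xD5, S = E(K, T) = 0x2C; 0x61 ⊕ 0x2C = 0x4D.
P[1]: T = 0xD6, S = E(K, T) = 0x2F; 0x54 ⊕ 0x2F = 0x7B.

P[0] = 0x4D, P[1] = 0x7B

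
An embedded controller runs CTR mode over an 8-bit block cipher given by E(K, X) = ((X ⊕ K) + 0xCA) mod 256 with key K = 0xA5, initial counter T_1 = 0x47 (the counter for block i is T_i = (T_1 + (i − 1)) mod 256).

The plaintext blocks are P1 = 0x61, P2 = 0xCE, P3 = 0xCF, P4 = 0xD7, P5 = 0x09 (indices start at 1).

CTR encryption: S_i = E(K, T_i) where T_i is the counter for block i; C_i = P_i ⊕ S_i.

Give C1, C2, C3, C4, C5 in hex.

C1 = 0xCD, C2 = 0x79, C3 = 0x79, C4 = 0x6E, C5 = 0xB1

C1: T = 0x47, S = E(K, T) = 0xAC; 0x61 ⊕ 0xAC = 0xCD.
C2: T = 0x48, S = E(K, T) = 0xB7; 0xCE ⊕ 0xB7 = 0x79.
C3: T = 0x49, S = E(K, T) = 0xB6; 0xCF ⊕ 0xB6 = 0x79.
C4: T = 0x4A, S = E(K, T) = 0xB9; 0xD7 ⊕ 0xB9 = 0x6E.
C5: T = 0x4B, S = E(K, T) = 0xB8; 0x09 ⊕ 0xB8 = 0xB1.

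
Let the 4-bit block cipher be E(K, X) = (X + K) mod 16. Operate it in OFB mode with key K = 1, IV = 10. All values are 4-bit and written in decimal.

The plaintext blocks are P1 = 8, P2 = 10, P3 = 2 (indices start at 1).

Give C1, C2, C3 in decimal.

C1 = 3, C2 = 6, C3 = 15

OFB encryption: S_i = E(K, S_{i−1}) with S_{0} = IV; C_i = P_i ⊕ S_i.
C1: S = E(K, 10) = 11; 8 ⊕ 11 = 3.
C2: S = E(K, 11) = 12; 10 ⊕ 12 = 6.
C3: S = E(K, 12) = 13; 2 ⊕ 13 = 15.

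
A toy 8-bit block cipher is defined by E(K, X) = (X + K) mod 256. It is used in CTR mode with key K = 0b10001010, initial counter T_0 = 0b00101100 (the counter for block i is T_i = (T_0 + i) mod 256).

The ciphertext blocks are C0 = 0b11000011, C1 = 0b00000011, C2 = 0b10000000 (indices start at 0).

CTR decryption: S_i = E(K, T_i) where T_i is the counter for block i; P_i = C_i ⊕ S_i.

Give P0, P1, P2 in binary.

P0: T = 0b00101100, S = E(K, T) = 0b10110110; 0b11000011 ⊕ 0b10110110 = 0b01110101.
P1: T = 0b00101101, S = E(K, T) = 0b10110111; 0b00000011 ⊕ 0b10110111 = 0b10110100.
P2: T = 0b00101110, S = E(K, T) = 0b10111000; 0b10000000 ⊕ 0b10111000 = 0b00111000.

P0 = 0b01110101, P1 = 0b10110100, P2 = 0b00111000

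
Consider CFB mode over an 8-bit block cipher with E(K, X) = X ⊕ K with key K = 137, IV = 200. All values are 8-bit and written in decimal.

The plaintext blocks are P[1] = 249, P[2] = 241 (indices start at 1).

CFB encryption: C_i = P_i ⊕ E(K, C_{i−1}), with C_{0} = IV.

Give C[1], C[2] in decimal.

C[1] = 184, C[2] = 192

C[1]: E(K, 200) = 65; 249 ⊕ 65 = 184.
C[2]: E(K, 184) = 49; 241 ⊕ 49 = 192.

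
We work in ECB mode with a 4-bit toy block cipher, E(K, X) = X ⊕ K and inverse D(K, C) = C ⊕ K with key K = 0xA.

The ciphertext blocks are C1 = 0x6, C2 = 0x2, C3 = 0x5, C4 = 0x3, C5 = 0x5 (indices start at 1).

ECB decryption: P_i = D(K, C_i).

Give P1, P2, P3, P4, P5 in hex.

P1 = 0xC, P2 = 0x8, P3 = 0xF, P4 = 0x9, P5 = 0xF

P1: D(K, 0x6) = 0xC.
P2: D(K, 0x2) = 0x8.
P3: D(K, 0x5) = 0xF.
P4: D(K, 0x3) = 0x9.
P5: D(K, 0x5) = 0xF.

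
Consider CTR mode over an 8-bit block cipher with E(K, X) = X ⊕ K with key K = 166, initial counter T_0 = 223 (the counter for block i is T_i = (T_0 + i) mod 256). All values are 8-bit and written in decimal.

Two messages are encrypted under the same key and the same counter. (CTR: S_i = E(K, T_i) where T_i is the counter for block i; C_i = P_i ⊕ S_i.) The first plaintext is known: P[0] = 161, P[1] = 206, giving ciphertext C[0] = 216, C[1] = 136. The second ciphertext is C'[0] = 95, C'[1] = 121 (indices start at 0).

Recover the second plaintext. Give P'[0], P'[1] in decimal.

In CTR with a reused counter, both messages share the same keystream S_i, so C_i ⊕ C'_i = P_i ⊕ P'_i and thus P'_i = P_i ⊕ C_i ⊕ C'_i.
P'[0]: 161 ⊕ 216 ⊕ 95 = 38.
P'[1]: 206 ⊕ 136 ⊕ 121 = 63.

P'[0] = 38, P'[1] = 63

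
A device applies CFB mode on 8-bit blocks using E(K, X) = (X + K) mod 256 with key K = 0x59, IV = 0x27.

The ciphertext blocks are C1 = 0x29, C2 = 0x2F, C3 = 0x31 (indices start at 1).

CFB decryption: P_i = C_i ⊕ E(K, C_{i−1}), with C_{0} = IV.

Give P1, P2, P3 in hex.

P1: E(K, 0x27) = 0x80; 0x29 ⊕ 0x80 = 0xA9.
P2: E(K, 0x29) = 0x82; 0x2F ⊕ 0x82 = 0xAD.
P3: E(K, 0x2F) = 0x88; 0x31 ⊕ 0x88 = 0xB9.

P1 = 0xA9, P2 = 0xAD, P3 = 0xB9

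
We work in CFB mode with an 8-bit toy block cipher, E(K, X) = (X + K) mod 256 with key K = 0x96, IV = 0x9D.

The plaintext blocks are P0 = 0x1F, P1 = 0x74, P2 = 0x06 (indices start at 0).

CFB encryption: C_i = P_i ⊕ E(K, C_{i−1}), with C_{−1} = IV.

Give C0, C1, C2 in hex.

C0: E(K, 0x9D) = 0x33; 0x1F ⊕ 0x33 = 0x2C.
C1: E(K, 0x2C) = 0xC2; 0x74 ⊕ 0xC2 = 0xB6.
C2: E(K, 0xB6) = 0x4C; 0x06 ⊕ 0x4C = 0x4A.

C0 = 0x2C, C1 = 0xB6, C2 = 0x4A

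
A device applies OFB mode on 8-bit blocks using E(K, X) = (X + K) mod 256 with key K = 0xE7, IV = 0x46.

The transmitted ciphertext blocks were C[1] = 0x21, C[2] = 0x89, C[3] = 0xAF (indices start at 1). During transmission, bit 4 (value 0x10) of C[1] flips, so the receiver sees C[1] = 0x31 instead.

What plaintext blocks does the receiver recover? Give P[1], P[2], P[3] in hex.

OFB decryption: S_i = E(K, S_{i−1}) with S_{0} = IV; P_i = C_i ⊕ S_i.
Only C[1] changed, to 0x31. In OFB, a change in C_i flips the same bit in P_i only; the keystream is unaffected. Decrypting the received ciphertext:
P[1]: S = E(K, 0x46) = 0x2D; 0x31 ⊕ 0x2D = 0x1C.
P[2]: S = E(K, 0x2D) = 0x14; 0x89 ⊕ 0x14 = 0x9D.
P[3]: S = E(K, 0x14) = 0xFB; 0xAF ⊕ 0xFB = 0x54.
Blocks that differ from the original plaintext: P[1].

P[1] = 0x1C, P[2] = 0x9D, P[3] = 0x54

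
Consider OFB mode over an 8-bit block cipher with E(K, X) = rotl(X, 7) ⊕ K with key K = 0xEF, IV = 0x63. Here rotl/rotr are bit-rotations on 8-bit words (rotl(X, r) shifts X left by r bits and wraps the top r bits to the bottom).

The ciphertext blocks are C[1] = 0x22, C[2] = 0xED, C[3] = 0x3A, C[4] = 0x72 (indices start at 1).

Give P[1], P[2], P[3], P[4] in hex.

OFB decryption: S_i = E(K, S_{i−1}) with S_{0} = IV; P_i = C_i ⊕ S_i.
P[1]: S = E(K, 0x63) = 0x5E; 0x22 ⊕ 0x5E = 0x7C.
P[2]: S = E(K, 0x5E) = 0xC0; 0xED ⊕ 0xC0 = 0x2D.
P[3]: S = E(K, 0xC0) = 0x8F; 0x3A ⊕ 0x8F = 0xB5.
P[4]: S = E(K, 0x8F) = 0x28; 0x72 ⊕ 0x28 = 0x5A.

P[1] = 0x7C, P[2] = 0x2D, P[3] = 0xB5, P[4] = 0x5A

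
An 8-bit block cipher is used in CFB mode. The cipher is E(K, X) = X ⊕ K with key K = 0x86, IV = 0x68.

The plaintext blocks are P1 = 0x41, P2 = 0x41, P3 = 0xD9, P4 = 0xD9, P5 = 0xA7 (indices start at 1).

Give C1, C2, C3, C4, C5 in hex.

C1 = 0xAF, C2 = 0x68, C3 = 0x37, C4 = 0x68, C5 = 0x49

CFB encryption: C_i = P_i ⊕ E(K, C_{i−1}), with C_{0} = IV.
C1: E(K, 0x68) = 0xEE; 0x41 ⊕ 0xEE = 0xAF.
C2: E(K, 0xAF) = 0x29; 0x41 ⊕ 0x29 = 0x68.
C3: E(K, 0x68) = 0xEE; 0xD9 ⊕ 0xEE = 0x37.
C4: E(K, 0x37) = 0xB1; 0xD9 ⊕ 0xB1 = 0x68.
C5: E(K, 0x68) = 0xEE; 0xA7 ⊕ 0xEE = 0x49.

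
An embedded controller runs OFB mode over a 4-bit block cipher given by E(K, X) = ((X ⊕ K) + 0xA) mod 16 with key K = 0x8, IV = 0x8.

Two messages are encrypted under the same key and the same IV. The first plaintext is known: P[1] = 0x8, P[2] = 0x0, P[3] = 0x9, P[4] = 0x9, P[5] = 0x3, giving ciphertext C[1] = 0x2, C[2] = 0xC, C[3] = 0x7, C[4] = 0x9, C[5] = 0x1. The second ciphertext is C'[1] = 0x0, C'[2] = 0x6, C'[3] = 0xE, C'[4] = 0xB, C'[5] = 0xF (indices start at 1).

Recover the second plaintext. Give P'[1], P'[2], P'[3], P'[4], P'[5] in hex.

P'[1] = 0xA, P'[2] = 0xA, P'[3] = 0x0, P'[4] = 0xB, P'[5] = 0xD

In OFB with a reused IV, both messages share the same keystream S_i, so C_i ⊕ C'_i = P_i ⊕ P'_i and thus P'_i = P_i ⊕ C_i ⊕ C'_i.
P'[1]: 0x8 ⊕ 0x2 ⊕ 0x0 = 0xA.
P'[2]: 0x0 ⊕ 0xC ⊕ 0x6 = 0xA.
P'[3]: 0x9 ⊕ 0x7 ⊕ 0xE = 0x0.
P'[4]: 0x9 ⊕ 0x9 ⊕ 0xB = 0xB.
P'[5]: 0x3 ⊕ 0x1 ⊕ 0xF = 0xD.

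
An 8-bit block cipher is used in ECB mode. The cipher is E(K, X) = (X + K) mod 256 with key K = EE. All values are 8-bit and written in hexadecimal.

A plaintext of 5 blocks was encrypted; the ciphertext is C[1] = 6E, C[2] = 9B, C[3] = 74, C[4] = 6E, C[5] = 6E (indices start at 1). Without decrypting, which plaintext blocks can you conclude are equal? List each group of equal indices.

P[1] = P[4] = P[5]

ECB encrypts each block independently with the same key, so equal ciphertext blocks imply equal plaintext blocks.
C[1] = C[4] = C[5] = 6E, so P[1] = P[4] = P[5].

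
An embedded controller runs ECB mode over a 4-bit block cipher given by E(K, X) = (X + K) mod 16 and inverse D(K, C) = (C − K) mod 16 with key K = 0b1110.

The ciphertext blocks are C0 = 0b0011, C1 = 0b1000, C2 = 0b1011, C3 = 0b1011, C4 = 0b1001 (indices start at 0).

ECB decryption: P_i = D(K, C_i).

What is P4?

P4: D(K, 0b1001) = 0b1011.

P4 = 0b1011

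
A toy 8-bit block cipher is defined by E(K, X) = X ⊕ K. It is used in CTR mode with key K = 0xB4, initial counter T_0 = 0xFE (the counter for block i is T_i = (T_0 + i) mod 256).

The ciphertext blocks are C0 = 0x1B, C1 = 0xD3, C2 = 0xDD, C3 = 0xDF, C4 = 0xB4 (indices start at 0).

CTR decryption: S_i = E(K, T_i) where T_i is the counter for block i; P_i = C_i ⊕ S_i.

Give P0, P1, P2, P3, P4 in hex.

P0 = 0x51, P1 = 0x98, P2 = 0x69, P3 = 0x6A, P4 = 0x02

P0: T = 0xFE, S = E(K, T) = 0x4A; 0x1B ⊕ 0x4A = 0x51.
P1: T = 0xFF, S = E(K, T) = 0x4B; 0xD3 ⊕ 0x4B = 0x98.
P2: T = 0x00, S = E(K, T) = 0xB4; 0xDD ⊕ 0xB4 = 0x69.
P3: T = 0x01, S = E(K, T) = 0xB5; 0xDF ⊕ 0xB5 = 0x6A.
P4: T = 0x02, S = E(K, T) = 0xB6; 0xB4 ⊕ 0xB6 = 0x02.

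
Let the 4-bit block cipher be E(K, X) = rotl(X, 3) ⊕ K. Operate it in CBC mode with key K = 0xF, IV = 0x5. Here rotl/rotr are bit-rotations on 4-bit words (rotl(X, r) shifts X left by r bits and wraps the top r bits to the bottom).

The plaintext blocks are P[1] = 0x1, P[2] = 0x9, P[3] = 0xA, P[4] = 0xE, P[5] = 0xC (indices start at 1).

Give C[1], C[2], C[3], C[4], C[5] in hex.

CBC encryption: C_i = E(K, P_i ⊕ C_{i−1}), with C_{0} = IV.
C[1]: P[1] ⊕ 0x5 = 0x4; E(K, 0x4) = 0xD.
C[2]: P[2] ⊕ 0xD = 0x4; E(K, 0x4) = 0xD.
C[3]: P[3] ⊕ 0xD = 0x7; E(K, 0x7) = 0x4.
C[4]: P[4] ⊕ 0x4 = 0xA; E(K, 0xA) = 0xA.
C[5]: P[5] ⊕ 0xA = 0x6; E(K, 0x6) = 0xC.

C[1] = 0xD, C[2] = 0xD, C[3] = 0x4, C[4] = 0xA, C[5] = 0xC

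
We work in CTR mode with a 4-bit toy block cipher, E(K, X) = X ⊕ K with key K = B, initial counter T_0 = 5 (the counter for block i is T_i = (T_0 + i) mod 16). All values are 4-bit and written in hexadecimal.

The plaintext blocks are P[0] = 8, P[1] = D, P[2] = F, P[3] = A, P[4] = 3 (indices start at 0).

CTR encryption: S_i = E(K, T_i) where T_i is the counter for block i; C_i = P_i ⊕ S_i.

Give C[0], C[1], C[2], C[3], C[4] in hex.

C[0] = 6, C[1] = 0, C[2] = 3, C[3] = 9, C[4] = 1

C[0]: T = 5, S = E(K, T) = E; 8 ⊕ E = 6.
C[1]: T = 6, S = E(K, T) = D; D ⊕ D = 0.
C[2]: T = 7, S = E(K, T) = C; F ⊕ C = 3.
C[3]: T = 8, S = E(K, T) = 3; A ⊕ 3 = 9.
C[4]: T = 9, S = E(K, T) = 2; 3 ⊕ 2 = 1.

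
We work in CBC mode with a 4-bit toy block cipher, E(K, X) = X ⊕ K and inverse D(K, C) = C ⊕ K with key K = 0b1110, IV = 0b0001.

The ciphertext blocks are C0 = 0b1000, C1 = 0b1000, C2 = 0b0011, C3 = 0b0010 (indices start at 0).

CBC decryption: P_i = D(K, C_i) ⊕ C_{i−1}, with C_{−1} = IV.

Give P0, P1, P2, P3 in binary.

P0 = 0b0111, P1 = 0b1110, P2 = 0b0101, P3 = 0b1111

P0: D(K, 0b1000) = 0b0110; 0b0110 ⊕ 0b0001 = 0b0111.
P1: D(K, 0b1000) = 0b0110; 0b0110 ⊕ 0b1000 = 0b1110.
P2: D(K, 0b0011) = 0b1101; 0b1101 ⊕ 0b1000 = 0b0101.
P3: D(K, 0b0010) = 0b1100; 0b1100 ⊕ 0b0011 = 0b1111.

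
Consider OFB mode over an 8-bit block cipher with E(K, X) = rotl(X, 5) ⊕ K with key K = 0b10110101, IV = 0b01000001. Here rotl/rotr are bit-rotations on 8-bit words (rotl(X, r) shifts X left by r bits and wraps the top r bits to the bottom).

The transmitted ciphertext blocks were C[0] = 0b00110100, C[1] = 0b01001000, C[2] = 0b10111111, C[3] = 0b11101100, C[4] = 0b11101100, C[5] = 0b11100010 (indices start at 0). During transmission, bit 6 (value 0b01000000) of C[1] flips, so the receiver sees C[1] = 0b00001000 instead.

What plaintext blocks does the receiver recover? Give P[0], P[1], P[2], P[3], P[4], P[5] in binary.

OFB decryption: S_i = E(K, S_{i−1}) with S_{−1} = IV; P_i = C_i ⊕ S_i.
Only C[1] changed, to 0b00001000. In OFB, a change in C_i flips the same bit in P_i only; the keystream is unaffected. Decrypting the received ciphertext:
P[0]: S = E(K, 0b01000001) = 0b10011101; 0b00110100 ⊕ 0b10011101 = 0b10101001.
P[1]: S = E(K, 0b10011101) = 0b00000110; 0b00001000 ⊕ 0b00000110 = 0b00001110.
P[2]: S = E(K, 0b00000110) = 0b01110101; 0b10111111 ⊕ 0b01110101 = 0b11001010.
P[3]: S = E(K, 0b01110101) = 0b00011011; 0b11101100 ⊕ 0b00011011 = 0b11110111.
P[4]: S = E(K, 0b00011011) = 0b11010110; 0b11101100 ⊕ 0b11010110 = 0b00111010.
P[5]: S = E(K, 0b11010110) = 0b01101111; 0b11100010 ⊕ 0b01101111 = 0b10001101.
Blocks that differ from the original plaintext: P[1].

P[0] = 0b10101001, P[1] = 0b00001110, P[2] = 0b11001010, P[3] = 0b11110111, P[4] = 0b00111010, P[5] = 0b10001101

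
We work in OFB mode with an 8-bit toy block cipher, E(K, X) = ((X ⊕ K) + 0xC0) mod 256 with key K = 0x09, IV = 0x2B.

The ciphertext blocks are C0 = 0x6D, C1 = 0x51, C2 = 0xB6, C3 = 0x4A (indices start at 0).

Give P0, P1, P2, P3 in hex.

P0 = 0x8F, P1 = 0xFA, P2 = 0xD4, P3 = 0x61

OFB decryption: S_i = E(K, S_{i−1}) with S_{−1} = IV; P_i = C_i ⊕ S_i.
P0: S = E(K, 0x2B) = 0xE2; 0x6D ⊕ 0xE2 = 0x8F.
P1: S = E(K, 0xE2) = 0xAB; 0x51 ⊕ 0xAB = 0xFA.
P2: S = E(K, 0xAB) = 0x62; 0xB6 ⊕ 0x62 = 0xD4.
P3: S = E(K, 0x62) = 0x2B; 0x4A ⊕ 0x2B = 0x61.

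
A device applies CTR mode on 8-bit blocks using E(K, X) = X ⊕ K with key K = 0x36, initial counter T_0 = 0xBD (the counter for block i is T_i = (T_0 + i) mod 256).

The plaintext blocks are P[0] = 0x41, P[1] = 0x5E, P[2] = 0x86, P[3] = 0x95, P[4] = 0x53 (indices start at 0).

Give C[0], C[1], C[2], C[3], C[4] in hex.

C[0] = 0xCA, C[1] = 0xD6, C[2] = 0x0F, C[3] = 0x63, C[4] = 0xA4

CTR encryption: S_i = E(K, T_i) where T_i is the counter for block i; C_i = P_i ⊕ S_i.
C[0]: T = 0xBD, S = E(K, T) = 0x8B; 0x41 ⊕ 0x8B = 0xCA.
C[1]: T = 0xBE, S = E(K, T) = 0x88; 0x5E ⊕ 0x88 = 0xD6.
C[2]: T = 0xBF, S = E(K, T) = 0x89; 0x86 ⊕ 0x89 = 0x0F.
C[3]: T = 0xC0, S = E(K, T) = 0xF6; 0x95 ⊕ 0xF6 = 0x63.
C[4]: T = 0xC1, S = E(K, T) = 0xF7; 0x53 ⊕ 0xF7 = 0xA4.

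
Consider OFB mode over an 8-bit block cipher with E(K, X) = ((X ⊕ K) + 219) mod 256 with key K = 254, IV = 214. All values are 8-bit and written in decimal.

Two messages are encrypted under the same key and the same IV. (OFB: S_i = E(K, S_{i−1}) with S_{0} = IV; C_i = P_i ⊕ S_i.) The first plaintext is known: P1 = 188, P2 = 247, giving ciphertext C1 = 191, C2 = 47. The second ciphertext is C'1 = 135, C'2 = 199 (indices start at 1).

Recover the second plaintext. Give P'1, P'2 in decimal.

In OFB with a reused IV, both messages share the same keystream S_i, so C_i ⊕ C'_i = P_i ⊕ P'_i and thus P'_i = P_i ⊕ C_i ⊕ C'_i.
P'1: 188 ⊕ 191 ⊕ 135 = 132.
P'2: 247 ⊕ 47 ⊕ 199 = 31.

P'1 = 132, P'2 = 31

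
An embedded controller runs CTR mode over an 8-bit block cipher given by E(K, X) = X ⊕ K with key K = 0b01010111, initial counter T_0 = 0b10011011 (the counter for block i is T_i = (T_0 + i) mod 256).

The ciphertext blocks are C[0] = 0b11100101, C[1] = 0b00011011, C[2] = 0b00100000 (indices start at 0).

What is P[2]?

P[2] = 0b11101010

CTR decryption: S_i = E(K, T_i) where T_i is the counter for block i; P_i = C_i ⊕ S_i.
P[2]: T = 0b10011101, S = E(K, T) = 0b11001010; 0b00100000 ⊕ 0b11001010 = 0b11101010.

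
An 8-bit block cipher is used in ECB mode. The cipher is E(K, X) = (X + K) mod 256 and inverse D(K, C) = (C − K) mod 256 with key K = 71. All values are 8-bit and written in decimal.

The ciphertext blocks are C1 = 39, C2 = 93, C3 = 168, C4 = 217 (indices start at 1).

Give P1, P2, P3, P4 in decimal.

P1 = 224, P2 = 22, P3 = 97, P4 = 146

ECB decryption: P_i = D(K, C_i).
P1: D(K, 39) = 224.
P2: D(K, 93) = 22.
P3: D(K, 168) = 97.
P4: D(K, 217) = 146.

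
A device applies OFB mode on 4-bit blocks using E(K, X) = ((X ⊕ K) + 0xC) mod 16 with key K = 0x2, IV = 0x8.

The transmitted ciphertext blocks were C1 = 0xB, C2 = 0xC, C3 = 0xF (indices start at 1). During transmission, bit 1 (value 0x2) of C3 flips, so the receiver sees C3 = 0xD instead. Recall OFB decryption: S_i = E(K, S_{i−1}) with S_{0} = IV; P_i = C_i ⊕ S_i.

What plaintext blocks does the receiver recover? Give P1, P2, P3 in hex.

P1 = 0xD, P2 = 0xC, P3 = 0x3

Only C3 changed, to 0xD. In OFB, a change in C_i flips the same bit in P_i only; the keystream is unaffected. Decrypting the received ciphertext:
P1: S = E(K, 0x8) = 0x6; 0xB ⊕ 0x6 = 0xD.
P2: S = E(K, 0x6) = 0x0; 0xC ⊕ 0x0 = 0xC.
P3: S = E(K, 0x0) = 0xE; 0xD ⊕ 0xE = 0x3.
Blocks that differ from the original plaintext: P3.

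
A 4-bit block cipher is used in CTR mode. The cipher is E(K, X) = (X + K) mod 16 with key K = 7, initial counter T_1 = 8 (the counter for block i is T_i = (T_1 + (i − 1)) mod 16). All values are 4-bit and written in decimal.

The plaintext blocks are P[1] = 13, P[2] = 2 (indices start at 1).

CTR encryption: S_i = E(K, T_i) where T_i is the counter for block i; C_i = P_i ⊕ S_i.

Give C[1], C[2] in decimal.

C[1]: T = 8, S = E(K, T) = 15; 13 ⊕ 15 = 2.
C[2]: T = 9, S = E(K, T) = 0; 2 ⊕ 0 = 2.

C[1] = 2, C[2] = 2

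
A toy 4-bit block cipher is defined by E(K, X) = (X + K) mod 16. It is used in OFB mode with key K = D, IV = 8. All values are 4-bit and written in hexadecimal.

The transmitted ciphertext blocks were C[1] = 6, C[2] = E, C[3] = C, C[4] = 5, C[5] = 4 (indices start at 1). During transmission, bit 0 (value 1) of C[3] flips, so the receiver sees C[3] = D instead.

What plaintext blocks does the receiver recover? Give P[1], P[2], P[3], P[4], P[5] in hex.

P[1] = 3, P[2] = C, P[3] = 2, P[4] = 9, P[5] = D

OFB decryption: S_i = E(K, S_{i−1}) with S_{0} = IV; P_i = C_i ⊕ S_i.
Only C[3] changed, to D. In OFB, a change in C_i flips the same bit in P_i only; the keystream is unaffected. Decrypting the received ciphertext:
P[1]: S = E(K, 8) = 5; 6 ⊕ 5 = 3.
P[2]: S = E(K, 5) = 2; E ⊕ 2 = C.
P[3]: S = E(K, 2) = F; D ⊕ F = 2.
P[4]: S = E(K, F) = C; 5 ⊕ C = 9.
P[5]: S = E(K, C) = 9; 4 ⊕ 9 = D.
Blocks that differ from the original plaintext: P[3].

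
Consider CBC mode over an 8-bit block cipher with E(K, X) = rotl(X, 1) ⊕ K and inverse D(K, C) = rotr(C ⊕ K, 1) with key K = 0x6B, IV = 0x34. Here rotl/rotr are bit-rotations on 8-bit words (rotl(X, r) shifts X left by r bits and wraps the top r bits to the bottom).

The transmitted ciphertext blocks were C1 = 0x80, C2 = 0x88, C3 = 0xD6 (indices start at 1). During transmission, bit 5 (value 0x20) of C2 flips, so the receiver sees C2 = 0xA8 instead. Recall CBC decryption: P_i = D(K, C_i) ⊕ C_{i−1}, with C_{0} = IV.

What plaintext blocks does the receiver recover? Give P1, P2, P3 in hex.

Only C2 changed, to 0xA8. In CBC, a change in C_i garbles P_i and flips the same bit in P_{i+1}. Decrypting the received ciphertext:
P1: D(K, 0x80) = 0xF5; 0xF5 ⊕ 0x34 = 0xC1.
P2: D(K, 0xA8) = 0xE1; 0xE1 ⊕ 0x80 = 0x61.
P3: D(K, 0xD6) = 0xDE; 0xDE ⊕ 0xA8 = 0x76.
Blocks that differ from the original plaintext: P2, P3.

P1 = 0xC1, P2 = 0x61, P3 = 0x76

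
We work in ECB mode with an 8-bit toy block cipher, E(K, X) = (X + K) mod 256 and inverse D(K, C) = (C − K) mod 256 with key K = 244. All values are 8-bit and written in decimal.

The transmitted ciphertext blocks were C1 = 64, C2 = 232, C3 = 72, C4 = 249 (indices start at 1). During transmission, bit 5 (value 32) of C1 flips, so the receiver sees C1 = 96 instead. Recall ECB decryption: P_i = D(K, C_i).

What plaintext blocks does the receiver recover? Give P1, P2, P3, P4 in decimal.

P1 = 108, P2 = 244, P3 = 84, P4 = 5

Only C1 changed, to 96. In ECB, a change in C_i affects only P_i. Decrypting the received ciphertext:
P1: D(K, 96) = 108.
P2: D(K, 232) = 244.
P3: D(K, 72) = 84.
P4: D(K, 249) = 5.
Blocks that differ from the original plaintext: P1.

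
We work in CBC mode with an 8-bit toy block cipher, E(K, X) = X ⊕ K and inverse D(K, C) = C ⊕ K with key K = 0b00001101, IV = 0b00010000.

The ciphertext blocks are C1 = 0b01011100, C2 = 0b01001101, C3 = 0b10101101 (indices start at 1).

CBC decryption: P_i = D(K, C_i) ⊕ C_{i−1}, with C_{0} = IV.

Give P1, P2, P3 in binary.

P1 = 0b01000001, P2 = 0b00011100, P3 = 0b11101101

P1: D(K, 0b01011100) = 0b01010001; 0b01010001 ⊕ 0b00010000 = 0b01000001.
P2: D(K, 0b01001101) = 0b01000000; 0b01000000 ⊕ 0b01011100 = 0b00011100.
P3: D(K, 0b10101101) = 0b10100000; 0b10100000 ⊕ 0b01001101 = 0b11101101.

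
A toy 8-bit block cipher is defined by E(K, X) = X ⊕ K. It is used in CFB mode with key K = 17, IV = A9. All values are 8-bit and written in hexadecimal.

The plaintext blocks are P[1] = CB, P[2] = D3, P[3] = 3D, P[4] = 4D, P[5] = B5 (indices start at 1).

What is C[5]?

C[5] = 63

CFB encryption: C_i = P_i ⊕ E(K, C_{i−1}), with C_{0} = IV.
C[1]: E(K, A9) = BE; CB ⊕ BE = 75.
C[2]: E(K, 75) = 62; D3 ⊕ 62 = B1.
C[3]: E(K, B1) = A6; 3D ⊕ A6 = 9B.
C[4]: E(K, 9B) = 8C; 4D ⊕ 8C = C1.
C[5]: E(K, C1) = D6; B5 ⊕ D6 = 63.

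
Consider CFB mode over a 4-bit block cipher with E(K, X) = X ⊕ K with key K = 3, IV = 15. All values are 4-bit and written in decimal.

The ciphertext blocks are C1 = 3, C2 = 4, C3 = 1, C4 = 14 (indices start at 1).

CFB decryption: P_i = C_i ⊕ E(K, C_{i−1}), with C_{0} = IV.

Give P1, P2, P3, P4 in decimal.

P1 = 15, P2 = 4, P3 = 6, P4 = 12

P1: E(K, 15) = 12; 3 ⊕ 12 = 15.
P2: E(K, 3) = 0; 4 ⊕ 0 = 4.
P3: E(K, 4) = 7; 1 ⊕ 7 = 6.
P4: E(K, 1) = 2; 14 ⊕ 2 = 12.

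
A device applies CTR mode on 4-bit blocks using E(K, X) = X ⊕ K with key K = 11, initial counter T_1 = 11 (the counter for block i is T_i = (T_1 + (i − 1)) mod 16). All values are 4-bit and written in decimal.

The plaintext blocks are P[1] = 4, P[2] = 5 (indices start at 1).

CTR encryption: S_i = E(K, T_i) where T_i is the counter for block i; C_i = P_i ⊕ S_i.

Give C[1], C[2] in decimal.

C[1]: T = 11, S = E(K, T) = 0; 4 ⊕ 0 = 4.
C[2]: T = 12, S = E(K, T) = 7; 5 ⊕ 7 = 2.

C[1] = 4, C[2] = 2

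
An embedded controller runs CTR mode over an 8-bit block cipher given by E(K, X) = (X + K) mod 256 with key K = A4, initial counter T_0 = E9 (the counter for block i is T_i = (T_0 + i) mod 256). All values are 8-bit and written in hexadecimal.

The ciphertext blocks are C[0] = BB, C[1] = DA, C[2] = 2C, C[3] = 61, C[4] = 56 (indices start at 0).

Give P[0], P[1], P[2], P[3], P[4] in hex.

CTR decryption: S_i = E(K, T_i) where T_i is the counter for block i; P_i = C_i ⊕ S_i.
P[0]: T = E9, S = E(K, T) = 8D; BB ⊕ 8D = 36.
P[1]: T = EA, S = E(K, T) = 8E; DA ⊕ 8E = 54.
P[2]: T = EB, S = E(K, T) = 8F; 2C ⊕ 8F = A3.
P[3]: T = EC, S = E(K, T) = 90; 61 ⊕ 90 = F1.
P[4]: T = ED, S = E(K, T) = 91; 56 ⊕ 91 = C7.

P[0] = 36, P[1] = 54, P[2] = A3, P[3] = F1, P[4] = C7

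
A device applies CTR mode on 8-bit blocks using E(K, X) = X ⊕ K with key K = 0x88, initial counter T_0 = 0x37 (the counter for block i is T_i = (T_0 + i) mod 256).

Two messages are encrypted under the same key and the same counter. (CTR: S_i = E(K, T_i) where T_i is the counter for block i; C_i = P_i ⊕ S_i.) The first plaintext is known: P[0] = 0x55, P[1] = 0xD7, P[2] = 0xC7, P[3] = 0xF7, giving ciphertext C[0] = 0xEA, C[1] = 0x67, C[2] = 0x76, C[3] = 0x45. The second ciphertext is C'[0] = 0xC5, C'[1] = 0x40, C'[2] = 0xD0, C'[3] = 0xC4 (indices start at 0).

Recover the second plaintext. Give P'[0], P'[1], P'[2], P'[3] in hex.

In CTR with a reused counter, both messages share the same keystream S_i, so C_i ⊕ C'_i = P_i ⊕ P'_i and thus P'_i = P_i ⊕ C_i ⊕ C'_i.
P'[0]: 0x55 ⊕ 0xEA ⊕ 0xC5 = 0x7A.
P'[1]: 0xD7 ⊕ 0x67 ⊕ 0x40 = 0xF0.
P'[2]: 0xC7 ⊕ 0x76 ⊕ 0xD0 = 0x61.
P'[3]: 0xF7 ⊕ 0x45 ⊕ 0xC4 = 0x76.

P'[0] = 0x7A, P'[1] = 0xF0, P'[2] = 0x61, P'[3] = 0x76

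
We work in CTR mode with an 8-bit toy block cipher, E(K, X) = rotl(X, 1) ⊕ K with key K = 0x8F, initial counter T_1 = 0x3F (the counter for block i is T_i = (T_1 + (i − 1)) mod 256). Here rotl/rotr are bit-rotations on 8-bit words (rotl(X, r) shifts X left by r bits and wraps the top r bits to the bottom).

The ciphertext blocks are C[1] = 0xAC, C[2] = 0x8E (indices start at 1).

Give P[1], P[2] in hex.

CTR decryption: S_i = E(K, T_i) where T_i is the counter for block i; P_i = C_i ⊕ S_i.
P[1]: T = 0x3F, S = E(K, T) = 0xF1; 0xAC ⊕ 0xF1 = 0x5D.
P[2]: T = 0x40, S = E(K, T) = 0x0F; 0x8E ⊕ 0x0F = 0x81.

P[1] = 0x5D, P[2] = 0x81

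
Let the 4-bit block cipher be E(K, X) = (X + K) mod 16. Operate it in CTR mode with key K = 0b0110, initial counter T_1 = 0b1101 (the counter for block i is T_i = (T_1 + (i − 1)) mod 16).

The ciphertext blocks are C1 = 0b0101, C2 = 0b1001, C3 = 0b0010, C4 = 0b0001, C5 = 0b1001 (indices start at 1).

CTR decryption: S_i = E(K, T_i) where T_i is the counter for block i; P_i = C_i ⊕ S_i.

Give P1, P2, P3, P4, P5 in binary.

P1 = 0b0110, P2 = 0b1101, P3 = 0b0111, P4 = 0b0111, P5 = 0b1110

P1: T = 0b1101, S = E(K, T) = 0b0011; 0b0101 ⊕ 0b0011 = 0b0110.
P2: T = 0b1110, S = E(K, T) = 0b0100; 0b1001 ⊕ 0b0100 = 0b1101.
P3: T = 0b1111, S = E(K, T) = 0b0101; 0b0010 ⊕ 0b0101 = 0b0111.
P4: T = 0b0000, S = E(K, T) = 0b0110; 0b0001 ⊕ 0b0110 = 0b0111.
P5: T = 0b0001, S = E(K, T) = 0b0111; 0b1001 ⊕ 0b0111 = 0b1110.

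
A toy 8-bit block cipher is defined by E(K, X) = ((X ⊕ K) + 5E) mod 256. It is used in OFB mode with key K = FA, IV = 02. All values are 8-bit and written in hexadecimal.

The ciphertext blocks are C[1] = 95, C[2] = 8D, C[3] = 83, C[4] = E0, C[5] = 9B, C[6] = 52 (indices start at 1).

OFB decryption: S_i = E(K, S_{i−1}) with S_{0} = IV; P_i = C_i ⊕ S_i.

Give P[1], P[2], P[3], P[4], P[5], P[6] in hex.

P[1]: S = E(K, 02) = 56; 95 ⊕ 56 = C3.
P[2]: S = E(K, 56) = 0A; 8D ⊕ 0A = 87.
P[3]: S = E(K, 0A) = 4E; 83 ⊕ 4E = CD.
P[4]: S = E(K, 4E) = 12; E0 ⊕ 12 = F2.
P[5]: S = E(K, 12) = 46; 9B ⊕ 46 = DD.
P[6]: S = E(K, 46) = 1A; 52 ⊕ 1A = 48.

P[1] = C3, P[2] = 87, P[3] = CD, P[4] = F2, P[5] = DD, P[6] = 48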